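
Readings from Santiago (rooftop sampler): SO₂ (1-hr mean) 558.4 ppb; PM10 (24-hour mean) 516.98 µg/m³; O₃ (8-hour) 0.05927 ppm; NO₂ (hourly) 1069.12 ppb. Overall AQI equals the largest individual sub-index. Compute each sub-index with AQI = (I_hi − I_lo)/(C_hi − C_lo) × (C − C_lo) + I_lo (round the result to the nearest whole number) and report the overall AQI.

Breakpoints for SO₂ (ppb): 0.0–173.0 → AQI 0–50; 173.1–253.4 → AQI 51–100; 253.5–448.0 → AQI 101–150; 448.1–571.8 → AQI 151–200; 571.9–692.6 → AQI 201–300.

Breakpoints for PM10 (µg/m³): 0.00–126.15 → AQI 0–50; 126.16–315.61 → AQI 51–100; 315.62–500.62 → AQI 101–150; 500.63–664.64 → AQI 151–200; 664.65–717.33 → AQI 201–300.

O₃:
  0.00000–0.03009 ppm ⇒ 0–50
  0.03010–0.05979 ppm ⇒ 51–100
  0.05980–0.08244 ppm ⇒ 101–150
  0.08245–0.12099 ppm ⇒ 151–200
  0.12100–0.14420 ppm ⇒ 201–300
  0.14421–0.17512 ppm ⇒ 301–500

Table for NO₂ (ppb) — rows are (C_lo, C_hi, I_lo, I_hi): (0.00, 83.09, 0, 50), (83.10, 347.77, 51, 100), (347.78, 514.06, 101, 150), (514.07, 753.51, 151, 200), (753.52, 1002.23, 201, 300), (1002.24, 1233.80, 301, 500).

358

SO₂: row 448.1–571.8 (AQI 151–200). (200−151)·(558.4−448.1)/(571.8−448.1) + 151 = 49·110.3/123.7 + 151 ≈ 194.69 → 195.
PM10: 516.98 lies in 500.63–664.64, so I_lo=151, I_hi=200, C_lo=500.63, C_hi=664.64.
(200−151)/(664.64−500.63) × (516.98−500.63) + 151 = 49/164.01 × 16.35 + 151 ≈ 155.88 → 156.
O₃: row 0.03010–0.05979 (AQI 51–100). (100−51)·(0.05927−0.03010)/(0.05979−0.03010) + 51 = 49·0.02917/0.02969 + 51 ≈ 99.14 → 99.
NO₂ 1069.12: bracket 1002.24–1233.80 → index 301–500; slope 199/231.56, offset 66.88.
AQI = 301 + 199/231.56·66.88 ≈ 358.48 ⇒ 358.
Sub-indices: SO₂→195, PM10→156, O₃→99, NO₂→358. Overall AQI = max = 358; dominant pollutant is NO₂.
AQI 358: Hazardous.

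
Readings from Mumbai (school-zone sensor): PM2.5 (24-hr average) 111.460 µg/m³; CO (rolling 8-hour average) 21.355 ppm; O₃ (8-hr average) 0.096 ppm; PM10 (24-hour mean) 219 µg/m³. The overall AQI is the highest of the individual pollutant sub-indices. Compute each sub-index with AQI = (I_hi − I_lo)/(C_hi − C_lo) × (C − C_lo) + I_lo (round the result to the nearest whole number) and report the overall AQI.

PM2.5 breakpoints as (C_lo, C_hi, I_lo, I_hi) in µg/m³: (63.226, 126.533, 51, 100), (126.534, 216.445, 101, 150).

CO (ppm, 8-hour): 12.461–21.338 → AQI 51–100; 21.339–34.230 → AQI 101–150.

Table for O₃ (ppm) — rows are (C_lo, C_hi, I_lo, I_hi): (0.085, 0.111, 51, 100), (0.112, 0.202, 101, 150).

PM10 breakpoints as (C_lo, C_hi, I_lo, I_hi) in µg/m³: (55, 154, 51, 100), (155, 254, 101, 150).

133

PM2.5: 111.460 ∈ [63.226, 126.533] ↔ index [51, 100].
51 + (111.460−63.226)·(100−51)/(126.533−63.226) = 51 + 48.234·49/63.307 ≈ 88.33, so AQI = 88.
CO: 21.355 lies in 21.339–34.230, so I_lo=101, I_hi=150, C_lo=21.339, C_hi=34.230.
(150−101)/(34.230−21.339) × (21.355−21.339) + 101 = 49/12.891 × 0.016 + 101 ≈ 101.06 → 101.
O₃: 0.096 ∈ [0.085, 0.111] ↔ index [51, 100].
51 + (0.096−0.085)·(100−51)/(0.111−0.085) = 51 + 0.011·49/0.026 ≈ 71.73, so AQI = 72.
PM10: 219 lies in 155–254, so I_lo=101, I_hi=150, C_lo=155, C_hi=254.
(150−101)/(254−155) × (219−155) + 101 = 49/99 × 64 + 101 ≈ 132.68 → 133.
Sub-indices: PM2.5→88, CO→101, O₃→72, PM10→133. Overall AQI = max = 133; dominant pollutant is PM10.
AQI 133: Unhealthy for Sensitive Groups.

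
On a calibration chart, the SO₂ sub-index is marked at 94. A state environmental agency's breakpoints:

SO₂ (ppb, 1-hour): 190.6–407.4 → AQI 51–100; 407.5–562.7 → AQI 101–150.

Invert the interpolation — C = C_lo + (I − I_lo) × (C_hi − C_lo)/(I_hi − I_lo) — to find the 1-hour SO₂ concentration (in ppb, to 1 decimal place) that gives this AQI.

AQI 94 lies in the 51–100 band, which corresponds to 190.6–407.4 ppb.
C = 190.6 + (94−51)×(407.4−190.6)/(100−51) = 190.6 + 43×216.8/49 ≈ 380.853 ppb → 380.9 ppb to 1 dp.

380.9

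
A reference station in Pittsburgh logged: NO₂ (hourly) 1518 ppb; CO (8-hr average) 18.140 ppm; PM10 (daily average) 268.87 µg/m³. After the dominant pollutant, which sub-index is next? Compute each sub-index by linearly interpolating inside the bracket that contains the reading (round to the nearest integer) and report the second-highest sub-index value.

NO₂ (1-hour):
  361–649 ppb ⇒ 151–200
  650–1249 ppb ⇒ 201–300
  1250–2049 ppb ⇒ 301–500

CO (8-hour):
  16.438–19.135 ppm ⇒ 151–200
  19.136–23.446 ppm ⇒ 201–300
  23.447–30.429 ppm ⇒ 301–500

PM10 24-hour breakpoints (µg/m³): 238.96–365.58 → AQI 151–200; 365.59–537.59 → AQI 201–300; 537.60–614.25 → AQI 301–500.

182

NO₂ 1518: bracket 1250–2049 → index 301–500; slope 199/799, offset 268.
AQI = 301 + 199/799·268 ≈ 367.75 ⇒ 368.
CO: row 16.438–19.135 (AQI 151–200). (200−151)·(18.140−16.438)/(19.135−16.438) + 151 = 49·1.702/2.697 + 151 ≈ 181.92 → 182.
PM10: 268.87 lies in 238.96–365.58, so I_lo=151, I_hi=200, C_lo=238.96, C_hi=365.58.
(200−151)/(365.58−238.96) × (268.87−238.96) + 151 = 49/126.62 × 29.91 + 151 ≈ 162.57 → 163.
Sub-indices: NO₂→368, CO→182, PM10→163. Ranked high→low: 368, 182, 163. Second-highest sub-index = 182.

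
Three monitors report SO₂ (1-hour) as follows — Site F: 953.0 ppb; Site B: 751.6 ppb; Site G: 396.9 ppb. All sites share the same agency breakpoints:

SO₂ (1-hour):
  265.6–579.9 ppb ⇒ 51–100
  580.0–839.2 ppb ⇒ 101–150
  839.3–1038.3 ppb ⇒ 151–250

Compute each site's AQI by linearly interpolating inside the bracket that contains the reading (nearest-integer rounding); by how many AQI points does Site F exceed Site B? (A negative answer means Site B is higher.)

75

Site F: 953.0 ∈ [839.3, 1038.3] ↔ index [151, 250].
151 + (953.0−839.3)·(250−151)/(1038.3−839.3) = 151 + 113.7·99/199.0 ≈ 207.56, so AQI = 208.
Site B: 751.6 ∈ [580.0, 839.2] ↔ index [101, 150].
101 + (751.6−580.0)·(150−101)/(839.2−580.0) = 101 + 171.6·49/259.2 ≈ 133.44, so AQI = 133.
Site G: 396.9 ∈ [265.6, 579.9] ↔ index [51, 100].
51 + (396.9−265.6)·(100−51)/(579.9−265.6) = 51 + 131.3·49/314.3 ≈ 71.47, so AQI = 71.
AQIs: Site F=208, Site B=133, Site G=71. Site F (208) − Site B (133) = 75.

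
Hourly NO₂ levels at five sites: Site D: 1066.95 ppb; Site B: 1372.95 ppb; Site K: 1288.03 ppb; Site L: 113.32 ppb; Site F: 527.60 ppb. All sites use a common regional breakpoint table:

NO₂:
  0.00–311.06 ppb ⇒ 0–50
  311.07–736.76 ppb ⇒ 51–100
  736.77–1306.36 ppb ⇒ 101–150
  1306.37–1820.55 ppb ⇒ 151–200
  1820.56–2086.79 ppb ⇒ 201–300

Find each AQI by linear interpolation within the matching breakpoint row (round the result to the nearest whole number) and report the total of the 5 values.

528

Site D 1066.95: bracket 736.77–1306.36 → index 101–150; slope 49/569.59, offset 330.18.
AQI = 101 + 49/569.59·330.18 ≈ 129.40 ⇒ 129.
Site B: 1372.95 ∈ [1306.37, 1820.55] ↔ index [151, 200].
151 + (1372.95−1306.37)·(200−151)/(1820.55−1306.37) = 151 + 66.58·49/514.18 ≈ 157.34, so AQI = 157.
Site K 1288.03: bracket 736.77–1306.36 → index 101–150; slope 49/569.59, offset 551.26.
AQI = 101 + 49/569.59·551.26 ≈ 148.42 ⇒ 148.
Site L: 113.32 lies in 0.00–311.06, so I_lo=0, I_hi=50, C_lo=0.00, C_hi=311.06.
(50−0)/(311.06−0.00) × (113.32−0.00) + 0 = 50/311.06 × 113.32 + 0 ≈ 18.22 → 18.
Site F 527.60: bracket 311.07–736.76 → index 51–100; slope 49/425.69, offset 216.53.
AQI = 51 + 49/425.69·216.53 ≈ 75.92 ⇒ 76.
AQIs: Site D=129, Site B=157, Site K=148, Site L=18, Site F=76. Sum = 129 + 157 + 148 + 18 + 76 = 528.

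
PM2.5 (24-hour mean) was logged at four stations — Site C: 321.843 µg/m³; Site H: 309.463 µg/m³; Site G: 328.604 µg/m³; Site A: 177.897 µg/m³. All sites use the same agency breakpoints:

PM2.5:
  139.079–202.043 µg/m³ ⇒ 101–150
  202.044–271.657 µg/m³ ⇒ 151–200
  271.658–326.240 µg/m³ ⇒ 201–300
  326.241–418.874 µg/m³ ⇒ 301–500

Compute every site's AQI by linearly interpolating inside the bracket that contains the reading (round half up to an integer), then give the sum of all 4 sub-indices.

Site C 321.843: bracket 271.658–326.240 → index 201–300; slope 99/54.582, offset 50.185.
AQI = 201 + 99/54.582·50.185 ≈ 292.02 ⇒ 292.
Site H: 309.463 lies in 271.658–326.240, so I_lo=201, I_hi=300, C_lo=271.658, C_hi=326.240.
(300−201)/(326.240−271.658) × (309.463−271.658) + 201 = 99/54.582 × 37.805 + 201 ≈ 269.57 → 270.
Site G 328.604: bracket 326.241–418.874 → index 301–500; slope 199/92.633, offset 2.363.
AQI = 301 + 199/92.633·2.363 ≈ 306.08 ⇒ 306.
Site A 177.897: bracket 139.079–202.043 → index 101–150; slope 49/62.964, offset 38.818.
AQI = 101 + 49/62.964·38.818 ≈ 131.21 ⇒ 131.
AQIs: Site C=292, Site H=270, Site G=306, Site A=131. Sum = 292 + 270 + 306 + 131 = 999.

999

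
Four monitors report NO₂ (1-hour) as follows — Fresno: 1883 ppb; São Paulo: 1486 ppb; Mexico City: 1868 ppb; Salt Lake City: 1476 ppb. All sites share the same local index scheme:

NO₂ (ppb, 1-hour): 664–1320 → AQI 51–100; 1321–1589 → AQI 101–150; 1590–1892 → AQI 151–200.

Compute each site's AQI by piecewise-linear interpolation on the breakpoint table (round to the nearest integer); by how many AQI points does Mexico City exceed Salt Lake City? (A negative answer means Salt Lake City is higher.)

67

Fresno: row 1590–1892 (AQI 151–200). (200−151)·(1883−1590)/(1892−1590) + 151 = 49·293/302 + 151 ≈ 198.54 → 199.
São Paulo: 1486 lies in 1321–1589, so I_lo=101, I_hi=150, C_lo=1321, C_hi=1589.
(150−101)/(1589−1321) × (1486−1321) + 101 = 49/268 × 165 + 101 ≈ 131.17 → 131.
Mexico City 1868: bracket 1590–1892 → index 151–200; slope 49/302, offset 278.
AQI = 151 + 49/302·278 ≈ 196.11 ⇒ 196.
Salt Lake City: 1476 ∈ [1321, 1589] ↔ index [101, 150].
101 + (1476−1321)·(150−101)/(1589−1321) = 101 + 155·49/268 ≈ 129.34, so AQI = 129.
AQIs: Fresno=199, São Paulo=131, Mexico City=196, Salt Lake City=129. Mexico City (196) − Salt Lake City (129) = 67.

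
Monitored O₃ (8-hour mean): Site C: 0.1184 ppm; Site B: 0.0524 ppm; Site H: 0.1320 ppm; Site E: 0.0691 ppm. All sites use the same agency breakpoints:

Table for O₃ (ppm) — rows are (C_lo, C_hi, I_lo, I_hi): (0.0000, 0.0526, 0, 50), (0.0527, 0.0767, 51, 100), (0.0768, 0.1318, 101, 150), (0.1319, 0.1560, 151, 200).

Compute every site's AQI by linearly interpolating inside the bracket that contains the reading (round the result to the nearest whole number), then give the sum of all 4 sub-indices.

Site C: row 0.0768–0.1318 (AQI 101–150). (150−101)·(0.1184−0.0768)/(0.1318−0.0768) + 101 = 49·0.0416/0.0550 + 101 ≈ 138.06 → 138.
Site B 0.0524: bracket 0.0000–0.0526 → index 0–50; slope 50/0.0526, offset 0.0524.
AQI = 0 + 50/0.0526·0.0524 ≈ 49.81 ⇒ 50.
Site H: 0.1320 lies in 0.1319–0.1560, so I_lo=151, I_hi=200, C_lo=0.1319, C_hi=0.1560.
(200−151)/(0.1560−0.1319) × (0.1320−0.1319) + 151 = 49/0.0241 × 0.0001 + 151 ≈ 151.20 → 151.
Site E: 0.0691 ∈ [0.0527, 0.0767] ↔ index [51, 100].
51 + (0.0691−0.0527)·(100−51)/(0.0767−0.0527) = 51 + 0.0164·49/0.0240 ≈ 84.48, so AQI = 84.
AQIs: Site C=138, Site B=50, Site H=151, Site E=84. Sum = 138 + 50 + 151 + 84 = 423.

423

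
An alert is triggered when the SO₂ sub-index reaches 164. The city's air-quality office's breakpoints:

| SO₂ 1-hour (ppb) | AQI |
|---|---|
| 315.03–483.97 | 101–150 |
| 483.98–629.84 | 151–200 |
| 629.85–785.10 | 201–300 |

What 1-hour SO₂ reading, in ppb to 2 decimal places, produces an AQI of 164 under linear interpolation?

AQI 164 lies in the 151–200 band, which corresponds to 483.98–629.84 ppb.
C = 483.98 + (164−151)×(629.84−483.98)/(200−151) = 483.98 + 13×145.86/49 ≈ 522.6776 ppb → 522.68 ppb to 2 dp.

522.68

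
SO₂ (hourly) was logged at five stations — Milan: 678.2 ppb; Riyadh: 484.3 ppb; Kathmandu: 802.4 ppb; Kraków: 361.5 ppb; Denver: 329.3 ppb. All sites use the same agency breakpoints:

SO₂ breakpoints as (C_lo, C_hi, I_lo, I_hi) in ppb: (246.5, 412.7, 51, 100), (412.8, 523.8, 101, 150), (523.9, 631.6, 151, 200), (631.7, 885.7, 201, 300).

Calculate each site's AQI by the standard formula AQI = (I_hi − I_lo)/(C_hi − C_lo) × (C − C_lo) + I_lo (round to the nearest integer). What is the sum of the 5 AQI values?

780

Milan: 678.2 ∈ [631.7, 885.7] ↔ index [201, 300].
201 + (678.2−631.7)·(300−201)/(885.7−631.7) = 201 + 46.5·99/254.0 ≈ 219.12, so AQI = 219.
Riyadh: row 412.8–523.8 (AQI 101–150). (150−101)·(484.3−412.8)/(523.8−412.8) + 101 = 49·71.5/111.0 + 101 ≈ 132.56 → 133.
Kathmandu: 802.4 lies in 631.7–885.7, so I_lo=201, I_hi=300, C_lo=631.7, C_hi=885.7.
(300−201)/(885.7−631.7) × (802.4−631.7) + 201 = 99/254.0 × 170.7 + 201 ≈ 267.53 → 268.
Kraków: 361.5 ∈ [246.5, 412.7] ↔ index [51, 100].
51 + (361.5−246.5)·(100−51)/(412.7−246.5) = 51 + 115.0·49/166.2 ≈ 84.90, so AQI = 85.
Denver 329.3: bracket 246.5–412.7 → index 51–100; slope 49/166.2, offset 82.8.
AQI = 51 + 49/166.2·82.8 ≈ 75.41 ⇒ 75.
AQIs: Milan=219, Riyadh=133, Kathmandu=268, Kraków=85, Denver=75. Sum = 219 + 133 + 268 + 85 + 75 = 780.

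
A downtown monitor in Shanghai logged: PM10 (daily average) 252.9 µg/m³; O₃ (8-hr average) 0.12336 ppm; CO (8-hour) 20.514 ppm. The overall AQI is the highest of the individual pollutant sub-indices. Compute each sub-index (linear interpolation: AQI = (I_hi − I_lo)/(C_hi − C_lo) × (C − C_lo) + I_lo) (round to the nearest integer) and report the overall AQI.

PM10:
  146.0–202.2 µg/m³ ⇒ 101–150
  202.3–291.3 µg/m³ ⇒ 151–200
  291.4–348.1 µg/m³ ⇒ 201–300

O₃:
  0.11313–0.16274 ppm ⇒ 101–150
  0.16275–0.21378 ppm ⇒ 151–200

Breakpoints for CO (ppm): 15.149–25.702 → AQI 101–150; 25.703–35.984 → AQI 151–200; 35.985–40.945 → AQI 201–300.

179

PM10: 252.9 ∈ [202.3, 291.3] ↔ index [151, 200].
151 + (252.9−202.3)·(200−151)/(291.3−202.3) = 151 + 50.6·49/89.0 ≈ 178.86, so AQI = 179.
O₃ 0.12336: bracket 0.11313–0.16274 → index 101–150; slope 49/0.04961, offset 0.01023.
AQI = 101 + 49/0.04961·0.01023 ≈ 111.10 ⇒ 111.
CO: 20.514 lies in 15.149–25.702, so I_lo=101, I_hi=150, C_lo=15.149, C_hi=25.702.
(150−101)/(25.702−15.149) × (20.514−15.149) + 101 = 49/10.553 × 5.365 + 101 ≈ 125.91 → 126.
Sub-indices: PM10→179, O₃→111, CO→126. Overall AQI = max = 179; dominant pollutant is PM10.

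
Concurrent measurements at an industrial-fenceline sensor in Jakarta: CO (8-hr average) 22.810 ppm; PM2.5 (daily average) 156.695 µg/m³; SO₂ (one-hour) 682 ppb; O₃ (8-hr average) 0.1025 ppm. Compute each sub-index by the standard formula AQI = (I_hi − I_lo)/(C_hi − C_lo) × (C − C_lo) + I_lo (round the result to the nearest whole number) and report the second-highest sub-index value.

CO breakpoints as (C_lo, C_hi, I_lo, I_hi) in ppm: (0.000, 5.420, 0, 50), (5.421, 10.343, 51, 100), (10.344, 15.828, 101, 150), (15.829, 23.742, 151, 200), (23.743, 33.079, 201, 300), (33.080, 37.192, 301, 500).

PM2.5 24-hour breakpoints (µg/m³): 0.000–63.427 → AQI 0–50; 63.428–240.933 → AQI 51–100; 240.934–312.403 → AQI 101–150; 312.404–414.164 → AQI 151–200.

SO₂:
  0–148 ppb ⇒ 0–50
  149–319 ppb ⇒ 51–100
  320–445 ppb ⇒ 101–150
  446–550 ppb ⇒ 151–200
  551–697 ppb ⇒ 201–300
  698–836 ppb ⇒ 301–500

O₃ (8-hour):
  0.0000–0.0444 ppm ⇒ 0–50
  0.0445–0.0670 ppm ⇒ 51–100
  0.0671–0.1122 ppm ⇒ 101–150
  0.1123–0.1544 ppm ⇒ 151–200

CO: 22.810 ∈ [15.829, 23.742] ↔ index [151, 200].
151 + (22.810−15.829)·(200−151)/(23.742−15.829) = 151 + 6.981·49/7.913 ≈ 194.23, so AQI = 194.
PM2.5 156.695: bracket 63.428–240.933 → index 51–100; slope 49/177.505, offset 93.267.
AQI = 51 + 49/177.505·93.267 ≈ 76.75 ⇒ 77.
SO₂ 682: bracket 551–697 → index 201–300; slope 99/146, offset 131.
AQI = 201 + 99/146·131 ≈ 289.83 ⇒ 290.
O₃: 0.1025 lies in 0.0671–0.1122, so I_lo=101, I_hi=150, C_lo=0.0671, C_hi=0.1122.
(150−101)/(0.1122−0.0671) × (0.1025−0.0671) + 101 = 49/0.0451 × 0.0354 + 101 ≈ 139.46 → 139.
Sub-indices: CO→194, PM2.5→77, SO₂→290, O₃→139. Ranked high→low: 290, 194, 139, 77. Second-highest sub-index = 194.

194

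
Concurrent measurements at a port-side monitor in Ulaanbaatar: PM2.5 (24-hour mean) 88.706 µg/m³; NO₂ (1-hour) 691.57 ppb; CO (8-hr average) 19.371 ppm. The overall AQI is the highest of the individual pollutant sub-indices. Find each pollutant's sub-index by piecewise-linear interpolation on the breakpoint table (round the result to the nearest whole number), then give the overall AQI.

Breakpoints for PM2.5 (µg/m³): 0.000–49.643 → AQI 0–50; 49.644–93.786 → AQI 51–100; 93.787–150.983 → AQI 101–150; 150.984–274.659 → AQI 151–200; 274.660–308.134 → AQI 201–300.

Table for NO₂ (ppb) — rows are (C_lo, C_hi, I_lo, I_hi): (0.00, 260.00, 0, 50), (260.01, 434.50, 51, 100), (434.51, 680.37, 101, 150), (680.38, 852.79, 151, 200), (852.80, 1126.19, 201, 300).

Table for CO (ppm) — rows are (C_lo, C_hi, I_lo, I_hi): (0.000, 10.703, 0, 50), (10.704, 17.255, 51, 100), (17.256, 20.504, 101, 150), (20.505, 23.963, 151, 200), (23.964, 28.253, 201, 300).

PM2.5: 88.706 lies in 49.644–93.786, so I_lo=51, I_hi=100, C_lo=49.644, C_hi=93.786.
(100−51)/(93.786−49.644) × (88.706−49.644) + 51 = 49/44.142 × 39.062 + 51 ≈ 94.36 → 94.
NO₂: row 680.38–852.79 (AQI 151–200). (200−151)·(691.57−680.38)/(852.79−680.38) + 151 = 49·11.19/172.41 + 151 ≈ 154.18 → 154.
CO 19.371: bracket 17.256–20.504 → index 101–150; slope 49/3.248, offset 2.115.
AQI = 101 + 49/3.248·2.115 ≈ 132.91 ⇒ 133.
Sub-indices: PM2.5→94, NO₂→154, CO→133. Overall AQI = max = 154; dominant pollutant is NO₂.

154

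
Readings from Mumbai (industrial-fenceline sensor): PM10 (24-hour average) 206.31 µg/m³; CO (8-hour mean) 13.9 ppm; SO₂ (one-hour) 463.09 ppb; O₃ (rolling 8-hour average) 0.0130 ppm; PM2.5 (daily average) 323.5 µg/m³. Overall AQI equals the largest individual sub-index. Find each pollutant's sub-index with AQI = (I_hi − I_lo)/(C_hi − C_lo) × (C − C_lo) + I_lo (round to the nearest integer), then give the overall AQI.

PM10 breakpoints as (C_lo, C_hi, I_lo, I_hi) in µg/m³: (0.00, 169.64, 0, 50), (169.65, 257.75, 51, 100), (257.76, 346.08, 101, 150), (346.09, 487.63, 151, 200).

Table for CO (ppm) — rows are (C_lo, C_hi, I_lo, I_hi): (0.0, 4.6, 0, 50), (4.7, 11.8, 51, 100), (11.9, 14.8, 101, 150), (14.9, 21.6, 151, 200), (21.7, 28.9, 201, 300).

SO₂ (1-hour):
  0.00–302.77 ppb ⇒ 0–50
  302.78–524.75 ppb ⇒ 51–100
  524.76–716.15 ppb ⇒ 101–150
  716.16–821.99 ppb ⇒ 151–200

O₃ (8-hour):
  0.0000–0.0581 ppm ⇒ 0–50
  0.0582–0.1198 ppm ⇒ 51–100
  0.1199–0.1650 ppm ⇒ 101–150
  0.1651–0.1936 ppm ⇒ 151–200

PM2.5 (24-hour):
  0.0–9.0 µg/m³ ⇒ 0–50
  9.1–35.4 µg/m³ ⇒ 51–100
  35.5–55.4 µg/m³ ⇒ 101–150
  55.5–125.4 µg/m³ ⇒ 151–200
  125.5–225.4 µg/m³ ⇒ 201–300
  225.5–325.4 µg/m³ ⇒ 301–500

PM10: 206.31 lies in 169.65–257.75, so I_lo=51, I_hi=100, C_lo=169.65, C_hi=257.75.
(100−51)/(257.75−169.65) × (206.31−169.65) + 51 = 49/88.10 × 36.66 + 51 ≈ 71.39 → 71.
CO: 13.9 lies in 11.9–14.8, so I_lo=101, I_hi=150, C_lo=11.9, C_hi=14.8.
(150−101)/(14.8−11.9) × (13.9−11.9) + 101 = 49/2.9 × 2.0 + 101 ≈ 134.79 → 135.
SO₂: 463.09 ∈ [302.78, 524.75] ↔ index [51, 100].
51 + (463.09−302.78)·(100−51)/(524.75−302.78) = 51 + 160.31·49/221.97 ≈ 86.39, so AQI = 86.
O₃ 0.0130: bracket 0.0000–0.0581 → index 0–50; slope 50/0.0581, offset 0.0130.
AQI = 0 + 50/0.0581·0.0130 ≈ 11.19 ⇒ 11.
PM2.5: 323.5 lies in 225.5–325.4, so I_lo=301, I_hi=500, C_lo=225.5, C_hi=325.4.
(500−301)/(325.4−225.5) × (323.5−225.5) + 301 = 199/99.9 × 98.0 + 301 ≈ 496.22 → 496.
Sub-indices: PM10→71, CO→135, SO₂→86, O₃→11, PM2.5→496. Overall AQI = max = 496; dominant pollutant is PM2.5.

496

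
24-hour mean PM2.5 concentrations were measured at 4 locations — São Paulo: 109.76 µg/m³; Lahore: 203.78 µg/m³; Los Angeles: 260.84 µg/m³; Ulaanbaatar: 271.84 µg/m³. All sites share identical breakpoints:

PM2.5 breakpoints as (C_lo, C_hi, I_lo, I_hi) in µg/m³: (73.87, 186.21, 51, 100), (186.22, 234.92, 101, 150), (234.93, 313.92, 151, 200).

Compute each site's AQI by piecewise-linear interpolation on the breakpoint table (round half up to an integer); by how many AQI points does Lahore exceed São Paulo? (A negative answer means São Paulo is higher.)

São Paulo: 109.76 ∈ [73.87, 186.21] ↔ index [51, 100].
51 + (109.76−73.87)·(100−51)/(186.21−73.87) = 51 + 35.89·49/112.34 ≈ 66.65, so AQI = 67.
Lahore: row 186.22–234.92 (AQI 101–150). (150−101)·(203.78−186.22)/(234.92−186.22) + 101 = 49·17.56/48.70 + 101 ≈ 118.67 → 119.
Los Angeles: 260.84 ∈ [234.93, 313.92] ↔ index [151, 200].
151 + (260.84−234.93)·(200−151)/(313.92−234.93) = 151 + 25.91·49/78.99 ≈ 167.07, so AQI = 167.
Ulaanbaatar: 271.84 ∈ [234.93, 313.92] ↔ index [151, 200].
151 + (271.84−234.93)·(200−151)/(313.92−234.93) = 151 + 36.91·49/78.99 ≈ 173.90, so AQI = 174.
AQIs: São Paulo=67, Lahore=119, Los Angeles=167, Ulaanbaatar=174. Lahore (119) − São Paulo (67) = 52.

52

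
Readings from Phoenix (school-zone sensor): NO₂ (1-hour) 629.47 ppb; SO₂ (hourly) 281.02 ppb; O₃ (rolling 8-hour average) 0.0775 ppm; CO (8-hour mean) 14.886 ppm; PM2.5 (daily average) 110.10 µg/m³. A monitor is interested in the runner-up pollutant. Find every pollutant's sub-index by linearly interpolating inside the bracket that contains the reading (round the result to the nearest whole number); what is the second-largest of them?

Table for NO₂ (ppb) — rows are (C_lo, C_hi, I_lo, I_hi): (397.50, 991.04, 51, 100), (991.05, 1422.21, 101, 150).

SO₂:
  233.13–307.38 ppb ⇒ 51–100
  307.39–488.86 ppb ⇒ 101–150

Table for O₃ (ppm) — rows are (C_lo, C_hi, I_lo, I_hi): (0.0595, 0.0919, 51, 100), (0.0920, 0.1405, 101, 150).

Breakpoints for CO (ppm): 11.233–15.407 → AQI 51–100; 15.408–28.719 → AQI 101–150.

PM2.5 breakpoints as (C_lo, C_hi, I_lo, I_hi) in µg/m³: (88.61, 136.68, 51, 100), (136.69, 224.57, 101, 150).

83

NO₂: 629.47 lies in 397.50–991.04, so I_lo=51, I_hi=100, C_lo=397.50, C_hi=991.04.
(100−51)/(991.04−397.50) × (629.47−397.50) + 51 = 49/593.54 × 231.97 + 51 ≈ 70.15 → 70.
SO₂: 281.02 lies in 233.13–307.38, so I_lo=51, I_hi=100, C_lo=233.13, C_hi=307.38.
(100−51)/(307.38−233.13) × (281.02−233.13) + 51 = 49/74.25 × 47.89 + 51 ≈ 82.60 → 83.
O₃: 0.0775 ∈ [0.0595, 0.0919] ↔ index [51, 100].
51 + (0.0775−0.0595)·(100−51)/(0.0919−0.0595) = 51 + 0.0180·49/0.0324 ≈ 78.22, so AQI = 78.
CO: row 11.233–15.407 (AQI 51–100). (100−51)·(14.886−11.233)/(15.407−11.233) + 51 = 49·3.653/4.174 + 51 ≈ 93.88 → 94.
PM2.5: 110.10 lies in 88.61–136.68, so I_lo=51, I_hi=100, C_lo=88.61, C_hi=136.68.
(100−51)/(136.68−88.61) × (110.10−88.61) + 51 = 49/48.07 × 21.49 + 51 ≈ 72.91 → 73.
Sub-indices: NO₂→70, SO₂→83, O₃→78, CO→94, PM2.5→73. Ranked high→low: 94, 83, 78, 73, 70. Second-highest sub-index = 83.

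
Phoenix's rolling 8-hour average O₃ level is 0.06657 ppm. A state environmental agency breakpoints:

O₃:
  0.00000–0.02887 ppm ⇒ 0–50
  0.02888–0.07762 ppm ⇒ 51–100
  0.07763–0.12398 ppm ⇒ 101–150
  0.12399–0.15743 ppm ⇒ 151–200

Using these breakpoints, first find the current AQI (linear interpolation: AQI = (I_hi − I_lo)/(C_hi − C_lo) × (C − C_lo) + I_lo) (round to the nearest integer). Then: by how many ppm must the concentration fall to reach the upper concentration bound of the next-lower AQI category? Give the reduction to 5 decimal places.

0.03770

O₃: row 0.02888–0.07762 (AQI 51–100). (100−51)·(0.06657−0.02888)/(0.07762−0.02888) + 51 = 49·0.03769/0.04874 + 51 ≈ 88.89 → 89.
Current AQI 89 is in the Moderate range (51–100). The next-lower category tops out at AQI 50, whose upper concentration bound is 0.02887 ppm.
Reduction needed = 0.06657 − 0.02887 = 0.03770 ppm.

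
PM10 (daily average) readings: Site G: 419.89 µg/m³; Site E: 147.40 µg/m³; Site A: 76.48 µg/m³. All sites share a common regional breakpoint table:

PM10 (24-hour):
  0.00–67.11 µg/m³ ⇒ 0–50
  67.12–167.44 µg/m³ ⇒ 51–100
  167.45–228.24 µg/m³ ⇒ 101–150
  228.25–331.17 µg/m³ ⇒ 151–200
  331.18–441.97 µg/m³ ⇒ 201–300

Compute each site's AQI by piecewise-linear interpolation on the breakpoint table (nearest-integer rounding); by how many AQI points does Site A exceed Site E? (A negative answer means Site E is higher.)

Site G 419.89: bracket 331.18–441.97 → index 201–300; slope 99/110.79, offset 88.71.
AQI = 201 + 99/110.79·88.71 ≈ 280.27 ⇒ 280.
Site E 147.40: bracket 67.12–167.44 → index 51–100; slope 49/100.32, offset 80.28.
AQI = 51 + 49/100.32·80.28 ≈ 90.21 ⇒ 90.
Site A: 76.48 ∈ [67.12, 167.44] ↔ index [51, 100].
51 + (76.48−67.12)·(100−51)/(167.44−67.12) = 51 + 9.36·49/100.32 ≈ 55.57, so AQI = 56.
AQIs: Site G=280, Site E=90, Site A=56. Site A (56) − Site E (90) = -34.

-34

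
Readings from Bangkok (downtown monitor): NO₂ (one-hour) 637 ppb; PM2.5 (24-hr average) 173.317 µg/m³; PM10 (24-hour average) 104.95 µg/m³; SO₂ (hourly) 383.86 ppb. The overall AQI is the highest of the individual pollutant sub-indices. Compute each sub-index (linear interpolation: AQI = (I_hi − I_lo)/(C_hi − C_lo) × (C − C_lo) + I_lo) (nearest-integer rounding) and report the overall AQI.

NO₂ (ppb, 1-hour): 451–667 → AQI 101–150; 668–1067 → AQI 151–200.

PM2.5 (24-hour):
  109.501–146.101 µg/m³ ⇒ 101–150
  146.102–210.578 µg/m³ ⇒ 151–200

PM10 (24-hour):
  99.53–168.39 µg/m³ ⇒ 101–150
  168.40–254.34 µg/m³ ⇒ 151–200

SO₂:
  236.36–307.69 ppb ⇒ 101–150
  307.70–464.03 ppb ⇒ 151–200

NO₂ 637: bracket 451–667 → index 101–150; slope 49/216, offset 186.
AQI = 101 + 49/216·186 ≈ 143.19 ⇒ 143.
PM2.5: 173.317 ∈ [146.102, 210.578] ↔ index [151, 200].
151 + (173.317−146.102)·(200−151)/(210.578−146.102) = 151 + 27.215·49/64.476 ≈ 171.68, so AQI = 172.
PM10: 104.95 ∈ [99.53, 168.39] ↔ index [101, 150].
101 + (104.95−99.53)·(150−101)/(168.39−99.53) = 101 + 5.42·49/68.86 ≈ 104.86, so AQI = 105.
SO₂: 383.86 lies in 307.70–464.03, so I_lo=151, I_hi=200, C_lo=307.70, C_hi=464.03.
(200−151)/(464.03−307.70) × (383.86−307.70) + 151 = 49/156.33 × 76.16 + 151 ≈ 174.87 → 175.
Sub-indices: NO₂→143, PM2.5→172, PM10→105, SO₂→175. Overall AQI = max = 175; dominant pollutant is SO₂.

175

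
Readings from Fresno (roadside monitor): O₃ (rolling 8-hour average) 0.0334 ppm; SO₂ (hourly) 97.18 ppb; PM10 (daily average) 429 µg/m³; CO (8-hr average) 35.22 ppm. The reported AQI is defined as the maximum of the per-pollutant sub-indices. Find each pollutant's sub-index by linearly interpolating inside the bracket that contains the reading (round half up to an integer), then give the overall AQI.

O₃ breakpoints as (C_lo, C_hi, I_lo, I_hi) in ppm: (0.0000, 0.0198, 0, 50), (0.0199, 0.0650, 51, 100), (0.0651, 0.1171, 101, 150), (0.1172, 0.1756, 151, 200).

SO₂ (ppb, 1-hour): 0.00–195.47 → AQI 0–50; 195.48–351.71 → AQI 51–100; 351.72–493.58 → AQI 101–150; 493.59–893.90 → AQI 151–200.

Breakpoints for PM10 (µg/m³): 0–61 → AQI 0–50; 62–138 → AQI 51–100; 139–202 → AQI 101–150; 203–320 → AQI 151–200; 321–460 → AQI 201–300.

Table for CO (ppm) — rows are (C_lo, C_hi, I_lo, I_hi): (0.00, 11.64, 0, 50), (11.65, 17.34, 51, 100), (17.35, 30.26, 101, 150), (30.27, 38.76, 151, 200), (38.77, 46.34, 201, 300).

O₃ 0.0334: bracket 0.0199–0.0650 → index 51–100; slope 49/0.0451, offset 0.0135.
AQI = 51 + 49/0.0451·0.0135 ≈ 65.67 ⇒ 66.
SO₂ 97.18: bracket 0.00–195.47 → index 0–50; slope 50/195.47, offset 97.18.
AQI = 0 + 50/195.47·97.18 ≈ 24.86 ⇒ 25.
PM10: 429 ∈ [321, 460] ↔ index [201, 300].
201 + (429−321)·(300−201)/(460−321) = 201 + 108·99/139 ≈ 277.92, so AQI = 278.
CO: row 30.27–38.76 (AQI 151–200). (200−151)·(35.22−30.27)/(38.76−30.27) + 151 = 49·4.95/8.49 + 151 ≈ 179.57 → 180.
Sub-indices: O₃→66, SO₂→25, PM10→278, CO→180. Overall AQI = max = 278; dominant pollutant is PM10.

278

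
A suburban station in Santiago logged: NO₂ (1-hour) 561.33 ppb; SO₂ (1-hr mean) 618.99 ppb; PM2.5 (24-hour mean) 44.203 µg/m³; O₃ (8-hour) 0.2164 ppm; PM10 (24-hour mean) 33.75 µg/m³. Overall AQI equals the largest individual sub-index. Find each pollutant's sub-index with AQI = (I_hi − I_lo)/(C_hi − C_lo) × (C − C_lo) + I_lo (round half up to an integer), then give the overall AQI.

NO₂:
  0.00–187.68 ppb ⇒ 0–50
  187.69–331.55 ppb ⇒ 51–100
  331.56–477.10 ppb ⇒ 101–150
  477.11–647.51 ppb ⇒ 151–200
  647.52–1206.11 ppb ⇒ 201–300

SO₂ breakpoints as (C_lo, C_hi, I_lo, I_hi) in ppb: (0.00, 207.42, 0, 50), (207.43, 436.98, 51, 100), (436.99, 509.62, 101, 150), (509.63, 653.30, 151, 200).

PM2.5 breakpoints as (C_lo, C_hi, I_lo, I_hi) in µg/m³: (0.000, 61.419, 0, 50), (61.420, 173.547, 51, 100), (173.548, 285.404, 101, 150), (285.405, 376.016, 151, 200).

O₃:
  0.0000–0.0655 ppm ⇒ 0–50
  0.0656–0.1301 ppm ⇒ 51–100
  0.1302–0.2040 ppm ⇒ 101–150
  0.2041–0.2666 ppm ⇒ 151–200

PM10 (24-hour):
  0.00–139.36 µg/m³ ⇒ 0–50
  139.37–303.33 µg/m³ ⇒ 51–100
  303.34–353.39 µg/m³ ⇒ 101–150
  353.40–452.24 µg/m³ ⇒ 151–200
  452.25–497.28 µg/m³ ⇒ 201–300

188

NO₂: 561.33 ∈ [477.11, 647.51] ↔ index [151, 200].
151 + (561.33−477.11)·(200−151)/(647.51−477.11) = 151 + 84.22·49/170.40 ≈ 175.22, so AQI = 175.
SO₂: 618.99 lies in 509.63–653.30, so I_lo=151, I_hi=200, C_lo=509.63, C_hi=653.30.
(200−151)/(653.30−509.63) × (618.99−509.63) + 151 = 49/143.67 × 109.36 + 151 ≈ 188.30 → 188.
PM2.5: row 0.000–61.419 (AQI 0–50). (50−0)·(44.203−0.000)/(61.419−0.000) + 0 = 50·44.203/61.419 + 0 ≈ 35.98 → 36.
O₃: 0.2164 ∈ [0.2041, 0.2666] ↔ index [151, 200].
151 + (0.2164−0.2041)·(200−151)/(0.2666−0.2041) = 151 + 0.0123·49/0.0625 ≈ 160.64, so AQI = 161.
PM10: 33.75 ∈ [0.00, 139.36] ↔ index [0, 50].
0 + (33.75−0.00)·(50−0)/(139.36−0.00) = 0 + 33.75·50/139.36 ≈ 12.11, so AQI = 12.
Sub-indices: NO₂→175, SO₂→188, PM2.5→36, O₃→161, PM10→12. Overall AQI = max = 188; dominant pollutant is SO₂.
AQI 188: Unhealthy.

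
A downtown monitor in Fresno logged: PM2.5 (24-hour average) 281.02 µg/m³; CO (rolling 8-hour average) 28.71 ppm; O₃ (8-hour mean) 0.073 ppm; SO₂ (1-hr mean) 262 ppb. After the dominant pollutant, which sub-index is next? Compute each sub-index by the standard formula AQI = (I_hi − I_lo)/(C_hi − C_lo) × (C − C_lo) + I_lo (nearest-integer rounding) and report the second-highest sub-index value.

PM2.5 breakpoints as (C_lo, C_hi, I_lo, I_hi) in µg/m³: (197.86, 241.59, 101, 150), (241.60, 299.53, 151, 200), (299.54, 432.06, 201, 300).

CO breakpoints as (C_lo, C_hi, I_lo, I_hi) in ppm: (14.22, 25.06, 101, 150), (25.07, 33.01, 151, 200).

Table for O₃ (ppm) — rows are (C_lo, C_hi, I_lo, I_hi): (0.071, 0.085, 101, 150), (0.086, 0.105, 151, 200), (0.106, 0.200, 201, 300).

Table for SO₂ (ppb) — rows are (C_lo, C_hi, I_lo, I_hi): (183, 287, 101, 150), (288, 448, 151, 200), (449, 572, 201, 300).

PM2.5: row 241.60–299.53 (AQI 151–200). (200−151)·(281.02−241.60)/(299.53−241.60) + 151 = 49·39.42/57.93 + 151 ≈ 184.34 → 184.
CO: 28.71 lies in 25.07–33.01, so I_lo=151, I_hi=200, C_lo=25.07, C_hi=33.01.
(200−151)/(33.01−25.07) × (28.71−25.07) + 151 = 49/7.94 × 3.64 + 151 ≈ 173.46 → 173.
O₃ 0.073: bracket 0.071–0.085 → index 101–150; slope 49/0.014, offset 0.002.
AQI = 101 + 49/0.014·0.002 ≈ 108.00 ⇒ 108.
SO₂: 262 ∈ [183, 287] ↔ index [101, 150].
101 + (262−183)·(150−101)/(287−183) = 101 + 79·49/104 ≈ 138.22, so AQI = 138.
Sub-indices: PM2.5→184, CO→173, O₃→108, SO₂→138. Ranked high→low: 184, 173, 138, 108. Second-highest sub-index = 173.

173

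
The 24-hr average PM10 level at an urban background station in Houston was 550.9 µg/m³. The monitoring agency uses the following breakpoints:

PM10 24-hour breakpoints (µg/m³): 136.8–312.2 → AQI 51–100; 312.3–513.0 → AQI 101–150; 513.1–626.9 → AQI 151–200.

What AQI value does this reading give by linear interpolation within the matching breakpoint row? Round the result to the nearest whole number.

167

PM10: 550.9 ∈ [513.1, 626.9] ↔ index [151, 200].
151 + (550.9−513.1)·(200−151)/(626.9−513.1) = 151 + 37.8·49/113.8 ≈ 167.28, so AQI = 167.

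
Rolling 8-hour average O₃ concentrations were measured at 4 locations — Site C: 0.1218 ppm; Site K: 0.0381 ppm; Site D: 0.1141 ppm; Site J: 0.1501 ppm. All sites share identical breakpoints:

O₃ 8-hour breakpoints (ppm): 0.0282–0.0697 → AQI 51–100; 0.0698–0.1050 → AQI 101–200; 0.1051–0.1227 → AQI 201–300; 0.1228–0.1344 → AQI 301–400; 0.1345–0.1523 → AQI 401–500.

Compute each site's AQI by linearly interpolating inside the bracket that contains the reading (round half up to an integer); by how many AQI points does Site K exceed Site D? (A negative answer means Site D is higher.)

Site C 0.1218: bracket 0.1051–0.1227 → index 201–300; slope 99/0.0176, offset 0.0167.
AQI = 201 + 99/0.0176·0.0167 ≈ 294.94 ⇒ 295.
Site K 0.0381: bracket 0.0282–0.0697 → index 51–100; slope 49/0.0415, offset 0.0099.
AQI = 51 + 49/0.0415·0.0099 ≈ 62.69 ⇒ 63.
Site D 0.1141: bracket 0.1051–0.1227 → index 201–300; slope 99/0.0176, offset 0.0090.
AQI = 201 + 99/0.0176·0.0090 ≈ 251.63 ⇒ 252.
Site J: 0.1501 lies in 0.1345–0.1523, so I_lo=401, I_hi=500, C_lo=0.1345, C_hi=0.1523.
(500−401)/(0.1523−0.1345) × (0.1501−0.1345) + 401 = 99/0.0178 × 0.0156 + 401 ≈ 487.76 → 488.
AQIs: Site C=295, Site K=63, Site D=252, Site J=488. Site K (63) − Site D (252) = -189.

-189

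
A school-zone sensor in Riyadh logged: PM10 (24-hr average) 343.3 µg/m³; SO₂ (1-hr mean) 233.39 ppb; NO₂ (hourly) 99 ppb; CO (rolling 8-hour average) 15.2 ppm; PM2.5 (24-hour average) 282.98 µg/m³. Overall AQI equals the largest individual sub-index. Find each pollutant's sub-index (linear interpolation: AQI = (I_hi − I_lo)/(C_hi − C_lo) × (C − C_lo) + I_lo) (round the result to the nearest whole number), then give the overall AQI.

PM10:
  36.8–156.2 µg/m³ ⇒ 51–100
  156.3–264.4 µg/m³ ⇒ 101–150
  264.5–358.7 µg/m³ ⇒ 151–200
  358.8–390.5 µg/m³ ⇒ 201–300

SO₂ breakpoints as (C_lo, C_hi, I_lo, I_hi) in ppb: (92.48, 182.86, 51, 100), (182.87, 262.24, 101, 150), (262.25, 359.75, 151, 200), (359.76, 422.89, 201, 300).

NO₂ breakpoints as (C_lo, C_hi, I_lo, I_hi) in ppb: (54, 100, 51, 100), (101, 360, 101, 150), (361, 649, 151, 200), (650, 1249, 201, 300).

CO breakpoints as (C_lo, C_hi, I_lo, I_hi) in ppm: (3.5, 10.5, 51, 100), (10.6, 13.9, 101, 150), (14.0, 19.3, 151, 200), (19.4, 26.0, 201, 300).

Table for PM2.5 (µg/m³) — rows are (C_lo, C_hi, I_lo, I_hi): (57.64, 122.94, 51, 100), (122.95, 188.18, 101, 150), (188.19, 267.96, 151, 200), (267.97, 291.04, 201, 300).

PM10: 343.3 ∈ [264.5, 358.7] ↔ index [151, 200].
151 + (343.3−264.5)·(200−151)/(358.7−264.5) = 151 + 78.8·49/94.2 ≈ 191.99, so AQI = 192.
SO₂ 233.39: bracket 182.87–262.24 → index 101–150; slope 49/79.37, offset 50.52.
AQI = 101 + 49/79.37·50.52 ≈ 132.19 ⇒ 132.
NO₂: row 54–100 (AQI 51–100). (100−51)·(99−54)/(100−54) + 51 = 49·45/46 + 51 ≈ 98.93 → 99.
CO: row 14.0–19.3 (AQI 151–200). (200−151)·(15.2−14.0)/(19.3−14.0) + 151 = 49·1.2/5.3 + 151 ≈ 162.09 → 162.
PM2.5: 282.98 lies in 267.97–291.04, so I_lo=201, I_hi=300, C_lo=267.97, C_hi=291.04.
(300−201)/(291.04−267.97) × (282.98−267.97) + 201 = 99/23.07 × 15.01 + 201 ≈ 265.41 → 265.
Sub-indices: PM10→192, SO₂→132, NO₂→99, CO→162, PM2.5→265. Overall AQI = max = 265; dominant pollutant is PM2.5.

265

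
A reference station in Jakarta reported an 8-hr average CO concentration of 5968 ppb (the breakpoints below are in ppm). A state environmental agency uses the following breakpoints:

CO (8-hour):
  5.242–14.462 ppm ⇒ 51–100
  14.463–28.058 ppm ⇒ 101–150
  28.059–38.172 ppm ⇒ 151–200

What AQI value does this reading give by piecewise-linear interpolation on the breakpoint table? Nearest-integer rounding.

Convert: 5968 ppb = 5.968 ppm.
CO: 5.968 lies in 5.242–14.462, so I_lo=51, I_hi=100, C_lo=5.242, C_hi=14.462.
(100−51)/(14.462−5.242) × (5.968−5.242) + 51 = 49/9.220 × 0.726 + 51 ≈ 54.86 → 55.

55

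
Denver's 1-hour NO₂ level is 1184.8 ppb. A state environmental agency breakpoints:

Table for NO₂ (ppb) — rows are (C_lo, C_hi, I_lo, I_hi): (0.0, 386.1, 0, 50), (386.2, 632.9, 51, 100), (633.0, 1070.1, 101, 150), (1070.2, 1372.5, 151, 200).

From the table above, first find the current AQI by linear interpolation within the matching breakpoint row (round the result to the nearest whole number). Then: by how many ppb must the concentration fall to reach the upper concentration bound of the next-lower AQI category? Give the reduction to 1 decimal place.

NO₂: row 1070.2–1372.5 (AQI 151–200). (200−151)·(1184.8−1070.2)/(1372.5−1070.2) + 151 = 49·114.6/302.3 + 151 ≈ 169.58 → 170.
Current AQI 170 is in the Unhealthy range (151–200). The next-lower category tops out at AQI 150, whose upper concentration bound is 1070.1 ppb.
Reduction needed = 1184.8 − 1070.1 = 114.7 ppb.

114.7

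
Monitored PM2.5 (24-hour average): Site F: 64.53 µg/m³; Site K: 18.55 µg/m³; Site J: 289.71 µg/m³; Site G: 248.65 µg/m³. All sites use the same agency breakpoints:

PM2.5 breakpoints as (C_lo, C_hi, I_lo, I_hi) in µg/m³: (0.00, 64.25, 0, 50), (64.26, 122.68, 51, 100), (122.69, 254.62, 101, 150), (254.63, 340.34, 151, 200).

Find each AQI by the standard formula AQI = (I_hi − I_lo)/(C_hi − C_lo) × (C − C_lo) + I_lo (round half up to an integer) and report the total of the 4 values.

Site F 64.53: bracket 64.26–122.68 → index 51–100; slope 49/58.42, offset 0.27.
AQI = 51 + 49/58.42·0.27 ≈ 51.23 ⇒ 51.
Site K: row 0.00–64.25 (AQI 0–50). (50−0)·(18.55−0.00)/(64.25−0.00) + 0 = 50·18.55/64.25 + 0 ≈ 14.44 → 14.
Site J 289.71: bracket 254.63–340.34 → index 151–200; slope 49/85.71, offset 35.08.
AQI = 151 + 49/85.71·35.08 ≈ 171.06 ⇒ 171.
Site G: 248.65 ∈ [122.69, 254.62] ↔ index [101, 150].
101 + (248.65−122.69)·(150−101)/(254.62−122.69) = 101 + 125.96·49/131.93 ≈ 147.78, so AQI = 148.
AQIs: Site F=51, Site K=14, Site J=171, Site G=148. Sum = 51 + 14 + 171 + 148 = 384.

384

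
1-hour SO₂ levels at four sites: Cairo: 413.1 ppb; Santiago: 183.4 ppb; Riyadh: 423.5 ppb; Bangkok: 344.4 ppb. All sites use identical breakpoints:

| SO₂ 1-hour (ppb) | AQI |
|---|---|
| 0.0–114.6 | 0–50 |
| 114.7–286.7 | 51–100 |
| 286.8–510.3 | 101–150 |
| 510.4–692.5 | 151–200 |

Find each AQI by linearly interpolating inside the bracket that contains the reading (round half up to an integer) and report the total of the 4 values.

Cairo 413.1: bracket 286.8–510.3 → index 101–150; slope 49/223.5, offset 126.3.
AQI = 101 + 49/223.5·126.3 ≈ 128.69 ⇒ 129.
Santiago: 183.4 lies in 114.7–286.7, so I_lo=51, I_hi=100, C_lo=114.7, C_hi=286.7.
(100−51)/(286.7−114.7) × (183.4−114.7) + 51 = 49/172.0 × 68.7 + 51 ≈ 70.57 → 71.
Riyadh: 423.5 ∈ [286.8, 510.3] ↔ index [101, 150].
101 + (423.5−286.8)·(150−101)/(510.3−286.8) = 101 + 136.7·49/223.5 ≈ 130.97, so AQI = 131.
Bangkok: 344.4 lies in 286.8–510.3, so I_lo=101, I_hi=150, C_lo=286.8, C_hi=510.3.
(150−101)/(510.3−286.8) × (344.4−286.8) + 101 = 49/223.5 × 57.6 + 101 ≈ 113.63 → 114.
AQIs: Cairo=129, Santiago=71, Riyadh=131, Bangkok=114. Sum = 129 + 71 + 131 + 114 = 445.

445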